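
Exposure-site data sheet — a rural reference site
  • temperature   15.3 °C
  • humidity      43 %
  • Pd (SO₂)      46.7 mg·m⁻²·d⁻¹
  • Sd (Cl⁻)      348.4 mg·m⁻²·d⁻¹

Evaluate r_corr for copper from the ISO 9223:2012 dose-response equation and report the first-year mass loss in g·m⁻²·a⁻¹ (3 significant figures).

r_corr = 5.51 g·m⁻²·a⁻¹

copper: f(T) = -0.080·(T−10) [T>10 °C] = -0.4240
  SO₂ term: 0.0053·46.7^0.26·exp(0.059·43-0.4240) = 0.1191
  Cl⁻ term: 0.01025·348.4^0.27·exp(0.036·43+0.049·15.3) = 0.4954
  r_corr = 0.1191 + 0.4954 = 0.6145 μm/a
Convert to mass loss: 0.6145 μm/a × 8.96 g/cm³ = 5.506 g·m⁻²·a⁻¹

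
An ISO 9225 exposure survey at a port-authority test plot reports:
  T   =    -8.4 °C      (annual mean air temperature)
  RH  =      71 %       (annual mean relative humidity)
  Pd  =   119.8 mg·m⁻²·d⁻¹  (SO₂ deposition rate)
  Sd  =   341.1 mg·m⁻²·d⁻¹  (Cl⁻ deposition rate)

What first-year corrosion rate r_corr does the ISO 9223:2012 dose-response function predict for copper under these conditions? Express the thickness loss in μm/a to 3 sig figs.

copper: T≤10 °C ⇒ hinge +0.126·(-8.4−10) = -2.3184
  sulphur-dioxide contribution → 0.1194 μm/a
  chloride contribution → 0.4226 μm/a
  total first-year rate 0.542 μm/a

r_corr = 0.542 μm/a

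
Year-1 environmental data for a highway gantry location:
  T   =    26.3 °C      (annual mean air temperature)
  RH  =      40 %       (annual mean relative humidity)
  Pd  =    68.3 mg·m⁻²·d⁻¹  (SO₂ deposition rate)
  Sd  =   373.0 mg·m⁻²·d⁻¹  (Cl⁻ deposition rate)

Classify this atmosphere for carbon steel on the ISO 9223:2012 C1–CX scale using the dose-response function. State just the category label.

carbon steel: T>10 °C ⇒ hinge -0.054·(26.3−10) = -0.8802
  Pd branch = 1.77·Pd^0.52·e^(0.02·RH+f) = 14.69 μm/a
  Sd branch = 0.102·Sd^0.62·e^(0.033·RH+0.04·T) = 42.97 μm/a
  r_corr = 14.69 + 42.97 = 57.66 μm/a
ISO 9223 Table 2 (carbon steel): 50 < 57.7 ≤ 80 μm/a ⇒ C4

C4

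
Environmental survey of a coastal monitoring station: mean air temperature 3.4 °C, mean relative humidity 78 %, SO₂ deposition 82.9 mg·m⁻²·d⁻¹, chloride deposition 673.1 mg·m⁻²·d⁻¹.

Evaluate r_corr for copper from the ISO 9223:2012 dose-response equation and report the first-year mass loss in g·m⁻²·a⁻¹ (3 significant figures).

copper: f(T) = +0.126·(T−10) [T≤10 °C] = -0.8316
  sulphur-dioxide contribution → 0.7254 μm/a
  chloride contribution → 1.165 μm/a
  total first-year rate 1.89 μm/a
Convert to mass loss: 1.89 μm/a × 8.96 g/cm³ = 16.93 g·m⁻²·a⁻¹

r_corr = 16.9 g·m⁻²·a⁻¹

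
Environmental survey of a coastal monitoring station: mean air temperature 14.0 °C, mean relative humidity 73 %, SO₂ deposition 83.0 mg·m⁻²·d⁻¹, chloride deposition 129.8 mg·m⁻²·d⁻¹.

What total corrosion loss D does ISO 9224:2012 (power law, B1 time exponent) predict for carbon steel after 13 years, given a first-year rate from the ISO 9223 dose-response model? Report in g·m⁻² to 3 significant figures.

D(13) = 3.05e+03 g·m⁻²

carbon steel: T>10 °C ⇒ hinge -0.054·(14.0−10) = -0.2160
  Pd branch = 1.77·Pd^0.52·e^(0.02·RH+f) = 61.12 μm/a
  Sd branch = 0.102·Sd^0.62·e^(0.033·RH+0.04·T) = 40.57 μm/a
  sum: 61.12 + 40.57 → r_corr = 101.7 μm/a
Power-law: D(13) = r_corr · 13^0.523
  D(13) = 101.7 × 13^0.523 = 101.7 × 3.825 = 388.9 μm
  Mass loss = 388.9 μm × 7.85 g/cm³ = 3053 g·m⁻²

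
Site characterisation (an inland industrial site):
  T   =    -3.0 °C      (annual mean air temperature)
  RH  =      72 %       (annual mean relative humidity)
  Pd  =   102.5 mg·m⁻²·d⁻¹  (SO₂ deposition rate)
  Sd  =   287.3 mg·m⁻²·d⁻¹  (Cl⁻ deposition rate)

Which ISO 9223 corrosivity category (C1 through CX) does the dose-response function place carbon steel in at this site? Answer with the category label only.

C3

carbon steel: T≤10 °C ⇒ hinge +0.150·(-3.0−10) = -1.9500
  Pd branch = 1.77·Pd^0.52·e^(0.02·RH+f) = 11.8 μm/a
  Sd branch = 0.102·Sd^0.62·e^(0.033·RH+0.04·T) = 32.55 μm/a
  r_corr = 11.8 + 32.55 = 44.35 μm/a
Category bounds: 25…50 μm/a bracket r_corr ⇒ C3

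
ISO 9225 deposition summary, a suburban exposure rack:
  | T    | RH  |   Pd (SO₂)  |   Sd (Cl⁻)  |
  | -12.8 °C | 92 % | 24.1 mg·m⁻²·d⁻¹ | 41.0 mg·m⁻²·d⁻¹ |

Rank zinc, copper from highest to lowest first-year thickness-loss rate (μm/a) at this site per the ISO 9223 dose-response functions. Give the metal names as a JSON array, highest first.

["zinc", "copper"]

zinc: temperature factor f = +0.038·(-22.8) = -0.8664
  sulphur-dioxide contribution → 1.515 μm/a
  chloride contribution → 0.1022 μm/a
  total first-year rate 1.617 μm/a
copper: T≤10 °C ⇒ hinge +0.126·(-12.8−10) = -2.8728
  sulphur-dioxide contribution → 0.1561 μm/a
  chloride contribution → 0.4094 μm/a
  ⇒ r_corr(copper) = 0.5655 μm/a
Ordering by μm/a: zinc (1.62) > copper (0.565)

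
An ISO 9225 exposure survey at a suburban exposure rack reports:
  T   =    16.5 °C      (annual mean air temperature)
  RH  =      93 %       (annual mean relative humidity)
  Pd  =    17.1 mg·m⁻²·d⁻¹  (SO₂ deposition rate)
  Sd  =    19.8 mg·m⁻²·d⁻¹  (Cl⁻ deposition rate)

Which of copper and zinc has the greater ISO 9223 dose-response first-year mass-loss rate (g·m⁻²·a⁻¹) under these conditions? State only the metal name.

copper

copper: temperature factor f = -0.080·(6.5) = -0.5200
  SO₂ term: 0.0053·17.1^0.26·exp(0.059·93-0.5200) = 1.592
  Cl⁻ term: 0.01025·19.8^0.27·exp(0.036·93+0.049·16.5) = 1.465
  sum: 1.592 + 1.465 → r_corr = 3.058 μm/a
  mass loss = 3.058 μm/a × 8.96 g/cm³ = 27.4 g·m⁻²·a⁻¹
zinc: T>10 °C ⇒ hinge -0.071·(16.5−10) = -0.4615
  Pd branch = 0.0129·Pd^0.44·e^(0.046·RH+f) = 2.045 μm/a
  Sd branch = 0.0175·Sd^0.57·e^(0.008·RH+0.085·T) = 0.821 μm/a
  r_corr = 2.045 + 0.821 = 2.866 μm/a
  mass loss = 2.866 μm/a × 7.14 g/cm³ = 20.46 g·m⁻²·a⁻¹
Ordering by g·m⁻²·a⁻¹: copper (27.4) > zinc (20.5)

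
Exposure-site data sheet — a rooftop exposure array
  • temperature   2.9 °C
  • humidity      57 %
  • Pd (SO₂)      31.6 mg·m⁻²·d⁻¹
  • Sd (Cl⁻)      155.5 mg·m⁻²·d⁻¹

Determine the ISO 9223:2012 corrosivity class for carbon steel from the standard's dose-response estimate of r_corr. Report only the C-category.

C3

carbon steel: f(T) = +0.150·(T−10) [T≤10 °C] = -1.0650
  sulphur-dioxide contribution → 11.49 μm/a
  chloride contribution → 17.17 μm/a
  total first-year rate 28.66 μm/a
ISO 9223 Table 2 (carbon steel): 25 < 28.7 ≤ 50 μm/a ⇒ C3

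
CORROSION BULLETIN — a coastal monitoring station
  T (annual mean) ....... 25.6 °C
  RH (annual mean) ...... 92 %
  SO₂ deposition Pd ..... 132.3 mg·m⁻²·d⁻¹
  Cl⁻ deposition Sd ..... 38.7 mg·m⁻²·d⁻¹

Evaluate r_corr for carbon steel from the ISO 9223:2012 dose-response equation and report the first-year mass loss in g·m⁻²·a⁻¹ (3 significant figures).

carbon steel: temperature factor f = -0.054·(15.6) = -0.8424
  sulphur-dioxide contribution → 60.87 μm/a
  chloride contribution → 57.04 μm/a
  ⇒ r_corr(carbon steel) = 117.9 μm/a
Convert to mass loss: 117.9 μm/a × 7.85 g/cm³ = 925.7 g·m⁻²·a⁻¹

r_corr = 926 g·m⁻²·a⁻¹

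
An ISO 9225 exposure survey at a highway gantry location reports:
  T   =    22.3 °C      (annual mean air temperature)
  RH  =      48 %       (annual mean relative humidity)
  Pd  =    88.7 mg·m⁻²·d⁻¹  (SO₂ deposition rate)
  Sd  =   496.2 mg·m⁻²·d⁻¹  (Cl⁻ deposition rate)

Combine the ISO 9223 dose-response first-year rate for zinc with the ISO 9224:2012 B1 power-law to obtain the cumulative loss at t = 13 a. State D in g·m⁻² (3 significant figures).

zinc: f(T) = -0.071·(T−10) [T>10 °C] = -0.8733
  sulphur-dioxide contribution → 0.3526 μm/a
  chloride contribution → 5.882 μm/a
  total first-year rate 6.235 μm/a
Long-term exponent b (ISO 9224 Table 2, B1) = 0.813
  D(13) = 6.235 × 13^0.813 = 6.235 × 8.047 = 50.17 μm
  Mass loss = 50.17 μm × 7.14 g/cm³ = 358.2 g·m⁻²

D(13) = 358 g·m⁻²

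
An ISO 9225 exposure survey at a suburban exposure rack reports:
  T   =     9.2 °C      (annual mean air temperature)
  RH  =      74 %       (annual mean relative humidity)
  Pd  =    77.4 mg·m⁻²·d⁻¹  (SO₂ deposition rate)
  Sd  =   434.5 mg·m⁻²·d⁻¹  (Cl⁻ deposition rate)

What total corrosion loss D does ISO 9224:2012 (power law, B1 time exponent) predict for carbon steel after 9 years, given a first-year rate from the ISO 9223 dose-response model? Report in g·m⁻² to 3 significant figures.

carbon steel: f(T) = +0.150·(T−10) [T≤10 °C] = -0.1200
  Pd branch = 1.77·Pd^0.52·e^(0.02·RH+f) = 66.18 μm/a
  Sd branch = 0.102·Sd^0.62·e^(0.033·RH+0.04·T) = 73.2 μm/a
  r_corr = 66.18 + 73.2 = 139.4 μm/a
ISO 9224: D(t) = r_corr · t^b with b = 0.523 (carbon steel, B1)
  D(9) = 139.4 × 9^0.523 = 139.4 × 3.156 = 439.8 μm
  Mass loss = 439.8 μm × 7.85 g/cm³ = 3453 g·m⁻²

D(9) = 3.45e+03 g·m⁻²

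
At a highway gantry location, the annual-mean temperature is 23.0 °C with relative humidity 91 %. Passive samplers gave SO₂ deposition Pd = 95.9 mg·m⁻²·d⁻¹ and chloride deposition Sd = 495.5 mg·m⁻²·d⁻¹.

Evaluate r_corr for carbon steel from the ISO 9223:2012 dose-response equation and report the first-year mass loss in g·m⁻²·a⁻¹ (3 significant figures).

r_corr = 2.35e+03 g·m⁻²·a⁻¹

carbon steel: temperature factor f = -0.054·(13.0) = -0.7020
  sulphur-dioxide contribution → 58.08 μm/a
  chloride contribution → 241.7 μm/a
  ⇒ r_corr(carbon steel) = 299.8 μm/a
Convert to mass loss: 299.8 μm/a × 7.85 g/cm³ = 2353 g·m⁻²·a⁻¹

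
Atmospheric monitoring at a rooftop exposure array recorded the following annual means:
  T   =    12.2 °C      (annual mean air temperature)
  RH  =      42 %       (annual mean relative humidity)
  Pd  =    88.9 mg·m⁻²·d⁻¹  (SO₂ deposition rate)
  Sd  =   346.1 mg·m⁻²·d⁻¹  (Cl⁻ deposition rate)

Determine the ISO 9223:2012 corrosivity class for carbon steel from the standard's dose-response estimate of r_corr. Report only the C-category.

carbon steel: f(T) = -0.054·(T−10) [T>10 °C] = -0.1188
  SO₂ term: 1.77·88.9^0.52·exp(0.02·42-0.1188) = 37.55
  Cl⁻ term: 0.102·346.1^0.62·exp(0.033·42+0.04·12.2) = 24.93
  sum: 37.55 + 24.93 → r_corr = 62.48 μm/a
62.5 μm/a falls in (50, 80] for carbon steel → category C4

C4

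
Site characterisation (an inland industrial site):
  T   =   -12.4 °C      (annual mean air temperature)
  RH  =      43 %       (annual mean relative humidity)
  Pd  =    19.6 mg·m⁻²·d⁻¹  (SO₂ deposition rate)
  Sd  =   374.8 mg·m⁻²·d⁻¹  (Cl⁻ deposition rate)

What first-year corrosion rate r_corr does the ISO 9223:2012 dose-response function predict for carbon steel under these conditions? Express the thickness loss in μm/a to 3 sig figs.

carbon steel: T≤10 °C ⇒ hinge +0.150·(-12.4−10) = -3.3600
  sulphur-dioxide contribution → 0.6827 μm/a
  chloride contribution → 10.12 μm/a
  total first-year rate 10.8 μm/a

r_corr = 10.8 μm/a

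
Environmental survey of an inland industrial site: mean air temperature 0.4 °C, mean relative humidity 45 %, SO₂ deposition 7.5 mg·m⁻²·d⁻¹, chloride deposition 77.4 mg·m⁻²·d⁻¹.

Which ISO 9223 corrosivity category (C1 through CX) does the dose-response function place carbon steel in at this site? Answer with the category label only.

carbon steel: f(T) = +0.150·(T−10) [T≤10 °C] = -1.4400
  sulphur-dioxide contribution → 2.941 μm/a
  chloride contribution → 6.784 μm/a
  ⇒ r_corr(carbon steel) = 9.725 μm/a
ISO 9223 Table 2 (carbon steel): 1.3 < 9.73 ≤ 25 μm/a ⇒ C2

C2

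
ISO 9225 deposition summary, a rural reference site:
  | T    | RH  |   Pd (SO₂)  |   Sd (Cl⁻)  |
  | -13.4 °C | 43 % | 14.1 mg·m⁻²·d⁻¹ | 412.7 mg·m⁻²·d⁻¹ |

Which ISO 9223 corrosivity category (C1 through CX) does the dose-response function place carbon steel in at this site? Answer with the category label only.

carbon steel: temperature factor f = +0.150·(-23.4) = -3.5100
  Pd branch = 1.77·Pd^0.52·e^(0.02·RH+f) = 0.4951 μm/a
  Sd branch = 0.102·Sd^0.62·e^(0.033·RH+0.04·T) = 10.32 μm/a
  sum: 0.4951 + 10.32 → r_corr = 10.82 μm/a
ISO 9223 Table 2 (carbon steel): 1.3 < 10.8 ≤ 25 μm/a ⇒ C2

C2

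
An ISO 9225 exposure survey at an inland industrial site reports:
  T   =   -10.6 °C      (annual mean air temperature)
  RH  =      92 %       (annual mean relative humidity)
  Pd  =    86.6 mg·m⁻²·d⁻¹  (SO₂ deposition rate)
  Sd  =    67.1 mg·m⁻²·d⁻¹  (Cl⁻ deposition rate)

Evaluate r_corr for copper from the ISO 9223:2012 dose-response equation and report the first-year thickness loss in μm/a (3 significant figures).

copper: f(T) = +0.126·(T−10) [T≤10 °C] = -2.5956
  sulphur-dioxide contribution → 0.2872 μm/a
  chloride contribution → 0.5209 μm/a
  total first-year rate 0.8081 μm/a

r_corr = 0.808 μm/a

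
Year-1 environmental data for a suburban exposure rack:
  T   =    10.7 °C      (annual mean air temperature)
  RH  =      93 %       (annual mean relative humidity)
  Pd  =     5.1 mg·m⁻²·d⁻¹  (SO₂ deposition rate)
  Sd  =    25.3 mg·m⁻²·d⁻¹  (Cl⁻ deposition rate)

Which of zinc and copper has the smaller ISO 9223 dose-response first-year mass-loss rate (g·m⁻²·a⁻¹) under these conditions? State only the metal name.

zinc

zinc: temperature factor f = -0.071·(0.7) = -0.0497
  SO₂ term: 0.0129·5.1^0.44·exp(0.046·93-0.0497) = 1.812
  Sd branch = 0.0175·Sd^0.57·e^(0.008·RH+0.085·T) = 0.5767 μm/a
  sum: 1.812 + 0.5767 → r_corr = 2.389 μm/a
  mass loss = 2.389 μm/a × 7.14 g/cm³ = 17.06 g·m⁻²·a⁻¹
copper: f(T) = -0.080·(T−10) [T>10 °C] = -0.0560
  Pd branch = 0.0053·Pd^0.26·e^(0.059·RH+f) = 1.849 μm/a
  Sd branch = 0.01025·Sd^0.27·e^(0.036·RH+0.049·T) = 1.178 μm/a
  sum: 1.849 + 1.178 → r_corr = 3.027 μm/a
  mass loss = 3.027 μm/a × 8.96 g/cm³ = 27.12 g·m⁻²·a⁻¹
Ordering by g·m⁻²·a⁻¹: copper (27.1) > zinc (17.1)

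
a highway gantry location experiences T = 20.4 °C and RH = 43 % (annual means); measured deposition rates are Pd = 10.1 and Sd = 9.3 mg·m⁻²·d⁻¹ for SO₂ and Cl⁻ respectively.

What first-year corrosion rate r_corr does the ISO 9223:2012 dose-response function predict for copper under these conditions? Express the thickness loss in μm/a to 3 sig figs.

copper: temperature factor f = -0.080·(10.4) = -0.8320
  sulphur-dioxide contribution → 0.0532 μm/a
  chloride contribution → 0.2391 μm/a
  total first-year rate 0.2923 μm/a

r_corr = 0.292 μm/a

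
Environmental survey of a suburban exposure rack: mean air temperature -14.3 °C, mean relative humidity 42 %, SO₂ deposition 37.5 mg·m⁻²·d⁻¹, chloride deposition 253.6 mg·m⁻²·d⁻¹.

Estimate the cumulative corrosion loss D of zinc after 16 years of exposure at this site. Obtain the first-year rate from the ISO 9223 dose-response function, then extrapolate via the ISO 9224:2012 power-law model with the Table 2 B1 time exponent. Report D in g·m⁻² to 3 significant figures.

zinc: T≤10 °C ⇒ hinge +0.038·(-14.3−10) = -0.9234
  Pd branch = 0.0129·Pd^0.44·e^(0.046·RH+f) = 0.1743 μm/a
  Cl⁻ term: 0.0175·253.6^0.57·exp(0.008·42+0.085·-14.3) = 0.1704
  r_corr = 0.1743 + 0.1704 = 0.3446 μm/a
Long-term exponent b (ISO 9224 Table 2, B1) = 0.813
  D(16) = 0.3446 × 16^0.813 = 0.3446 × 9.527 = 3.283 μm
  Mass loss = 3.283 μm × 7.14 g/cm³ = 23.44 g·m⁻²

D(16) = 23.4 g·m⁻²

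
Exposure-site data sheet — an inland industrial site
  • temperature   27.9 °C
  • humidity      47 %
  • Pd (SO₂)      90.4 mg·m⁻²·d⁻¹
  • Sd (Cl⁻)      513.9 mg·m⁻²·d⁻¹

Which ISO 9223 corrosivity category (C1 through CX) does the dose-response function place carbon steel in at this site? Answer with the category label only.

C5

carbon steel: T>10 °C ⇒ hinge -0.054·(27.9−10) = -0.9666
  sulphur-dioxide contribution → 17.93 μm/a
  chloride contribution → 70.41 μm/a
  total first-year rate 88.34 μm/a
ISO 9223 Table 2 (carbon steel): 80 < 88.3 ≤ 200 μm/a ⇒ C5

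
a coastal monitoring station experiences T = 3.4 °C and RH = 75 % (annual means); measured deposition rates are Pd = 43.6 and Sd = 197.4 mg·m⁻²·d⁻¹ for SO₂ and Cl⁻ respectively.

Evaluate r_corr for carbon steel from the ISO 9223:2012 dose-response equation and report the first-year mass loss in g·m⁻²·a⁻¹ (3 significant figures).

carbon steel: temperature factor f = +0.150·(-6.6) = -0.9900
  Pd branch = 1.77·Pd^0.52·e^(0.02·RH+f) = 20.99 μm/a
  Cl⁻ term: 0.102·197.4^0.62·exp(0.033·75+0.04·3.4) = 36.78
  r_corr = 20.99 + 36.78 = 57.77 μm/a
Convert to mass loss: 57.77 μm/a × 7.85 g/cm³ = 453.5 g·m⁻²·a⁻¹

r_corr = 454 g·m⁻²·a⁻¹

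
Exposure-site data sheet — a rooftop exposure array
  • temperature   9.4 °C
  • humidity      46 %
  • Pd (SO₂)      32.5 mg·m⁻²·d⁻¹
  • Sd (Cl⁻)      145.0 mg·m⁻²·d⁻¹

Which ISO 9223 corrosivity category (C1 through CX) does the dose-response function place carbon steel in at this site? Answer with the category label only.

carbon steel: f(T) = +0.150·(T−10) [T≤10 °C] = -0.0900
  Pd branch = 1.77·Pd^0.52·e^(0.02·RH+f) = 24.81 μm/a
  Cl⁻ term: 0.102·145.0^0.62·exp(0.033·46+0.04·9.4) = 14.83
  sum: 24.81 + 14.83 → r_corr = 39.64 μm/a
ISO 9223 Table 2 (carbon steel): 25 < 39.6 ≤ 50 μm/a ⇒ C3

C3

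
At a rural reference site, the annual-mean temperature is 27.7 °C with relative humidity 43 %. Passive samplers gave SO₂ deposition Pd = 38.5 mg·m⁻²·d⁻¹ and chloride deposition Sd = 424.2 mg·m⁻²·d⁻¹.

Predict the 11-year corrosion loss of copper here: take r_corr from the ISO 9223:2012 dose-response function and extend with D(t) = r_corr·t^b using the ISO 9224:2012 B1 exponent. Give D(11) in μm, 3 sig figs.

copper: f(T) = -0.080·(T−10) [T>10 °C] = -1.4160
  sulphur-dioxide contribution → 0.04201 μm/a
  chloride contribution → 0.9592 μm/a
  total first-year rate 1.001 μm/a
ISO 9224: D(t) = r_corr · t^b with b = 0.667 (copper, B1)
  D(11) = 1.001 × 11^0.667 = 1.001 × 4.95 = 4.956 μm

D(11) = 4.96 μm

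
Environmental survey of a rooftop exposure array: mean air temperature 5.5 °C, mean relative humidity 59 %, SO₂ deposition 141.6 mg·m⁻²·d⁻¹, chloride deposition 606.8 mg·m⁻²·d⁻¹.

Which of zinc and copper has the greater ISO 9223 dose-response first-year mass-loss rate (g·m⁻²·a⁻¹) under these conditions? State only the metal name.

zinc: f(T) = +0.038·(T−10) [T≤10 °C] = -0.1710
  Pd branch = 0.0129·Pd^0.44·e^(0.046·RH+f) = 1.45 μm/a
  Sd branch = 0.0175·Sd^0.57·e^(0.008·RH+0.085·T) = 1.727 μm/a
  sum: 1.45 + 1.727 → r_corr = 3.178 μm/a
  mass loss = 3.178 μm/a × 7.14 g/cm³ = 22.69 g·m⁻²·a⁻¹
copper: f(T) = +0.126·(T−10) [T≤10 °C] = -0.5670
  Pd branch = 0.0053·Pd^0.26·e^(0.059·RH+f) = 0.3541 μm/a
  Sd branch = 0.01025·Sd^0.27·e^(0.036·RH+0.049·T) = 0.6333 μm/a
  sum: 0.3541 + 0.6333 → r_corr = 0.9874 μm/a
  mass loss = 0.9874 μm/a × 8.96 g/cm³ = 8.847 g·m⁻²·a⁻¹
Ordering by g·m⁻²·a⁻¹: zinc (22.7) > copper (8.85)

zinc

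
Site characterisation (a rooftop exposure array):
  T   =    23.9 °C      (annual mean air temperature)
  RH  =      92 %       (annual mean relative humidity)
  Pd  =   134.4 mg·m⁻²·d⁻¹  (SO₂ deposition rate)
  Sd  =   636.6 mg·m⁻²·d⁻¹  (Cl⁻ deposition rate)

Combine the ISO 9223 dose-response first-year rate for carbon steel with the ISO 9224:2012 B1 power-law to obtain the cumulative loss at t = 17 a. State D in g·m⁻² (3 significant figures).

D(17) = 1.28e+04 g·m⁻²

carbon steel: temperature factor f = -0.054·(13.9) = -0.7506
  sulphur-dioxide contribution → 67.28 μm/a
  chloride contribution → 302.5 μm/a
  ⇒ r_corr(carbon steel) = 369.8 μm/a
Long-term exponent b (ISO 9224 Table 2, B1) = 0.523
  D(17) = 369.8 × 17^0.523 = 369.8 × 4.401 = 1627 μm
  Mass loss = 1627 μm × 7.85 g/cm³ = 1.277e+04 g·m⁻²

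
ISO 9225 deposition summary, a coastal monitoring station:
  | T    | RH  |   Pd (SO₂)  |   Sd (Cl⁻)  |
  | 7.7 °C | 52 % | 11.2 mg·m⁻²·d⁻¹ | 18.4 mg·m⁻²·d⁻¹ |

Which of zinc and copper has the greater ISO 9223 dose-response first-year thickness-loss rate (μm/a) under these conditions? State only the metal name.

zinc: temperature factor f = +0.038·(-2.3) = -0.0874
  sulphur-dioxide contribution → 0.3742 μm/a
  chloride contribution → 0.2685 μm/a
  ⇒ r_corr(zinc) = 0.6427 μm/a
copper: temperature factor f = +0.126·(-2.3) = -0.2898
  sulphur-dioxide contribution → 0.1598 μm/a
  chloride contribution → 0.2133 μm/a
  total first-year rate 0.3732 μm/a
Ordering by μm/a: zinc (0.643) > copper (0.373)

zinc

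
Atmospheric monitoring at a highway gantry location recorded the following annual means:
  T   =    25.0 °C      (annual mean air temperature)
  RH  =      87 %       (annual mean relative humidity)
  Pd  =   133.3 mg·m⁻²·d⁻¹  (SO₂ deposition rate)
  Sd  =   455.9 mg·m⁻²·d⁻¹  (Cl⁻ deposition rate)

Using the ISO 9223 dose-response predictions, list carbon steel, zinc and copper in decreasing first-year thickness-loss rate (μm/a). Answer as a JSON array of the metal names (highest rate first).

["carbon steel", "zinc", "copper"]

carbon steel: T>10 °C ⇒ hinge -0.054·(25.0−10) = -0.8100
  sulphur-dioxide contribution → 57.12 μm/a
  chloride contribution → 217.9 μm/a
  total first-year rate 275 μm/a
zinc: temperature factor f = -0.071·(15.0) = -1.0650
  sulphur-dioxide contribution → 2.094 μm/a
  chloride contribution → 9.632 μm/a
  total first-year rate 11.73 μm/a
copper: temperature factor f = -0.080·(15.0) = -1.2000
  sulphur-dioxide contribution → 0.9656 μm/a
  chloride contribution → 4.177 μm/a
  ⇒ r_corr(copper) = 5.142 μm/a
Ordering by μm/a: carbon steel (275) > zinc (11.7) > copper (5.14)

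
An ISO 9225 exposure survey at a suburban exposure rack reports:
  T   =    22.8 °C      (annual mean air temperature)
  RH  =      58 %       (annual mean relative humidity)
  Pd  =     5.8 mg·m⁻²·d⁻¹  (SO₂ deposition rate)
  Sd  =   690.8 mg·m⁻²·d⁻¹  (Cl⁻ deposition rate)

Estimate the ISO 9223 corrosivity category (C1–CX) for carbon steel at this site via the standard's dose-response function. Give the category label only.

C5

carbon steel: f(T) = -0.054·(T−10) [T>10 °C] = -0.6912
  Pd branch = 1.77·Pd^0.52·e^(0.02·RH+f) = 7.056 μm/a
  Cl⁻ term: 0.102·690.8^0.62·exp(0.033·58+0.04·22.8) = 99.16
  sum: 7.056 + 99.16 → r_corr = 106.2 μm/a
106 μm/a falls in (80, 200] for carbon steel → category C5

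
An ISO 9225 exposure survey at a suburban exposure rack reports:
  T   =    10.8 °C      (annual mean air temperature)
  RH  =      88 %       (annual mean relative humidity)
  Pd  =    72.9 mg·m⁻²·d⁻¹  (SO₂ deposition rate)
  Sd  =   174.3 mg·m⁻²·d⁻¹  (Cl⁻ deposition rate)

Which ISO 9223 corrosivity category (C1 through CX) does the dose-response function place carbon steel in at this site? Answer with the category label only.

carbon steel: temperature factor f = -0.054·(0.8) = -0.0432
  sulphur-dioxide contribution → 91.66 μm/a
  chloride contribution → 70.31 μm/a
  ⇒ r_corr(carbon steel) = 162 μm/a
ISO 9223 Table 2 (carbon steel): 80 < 162 ≤ 200 μm/a ⇒ C5

C5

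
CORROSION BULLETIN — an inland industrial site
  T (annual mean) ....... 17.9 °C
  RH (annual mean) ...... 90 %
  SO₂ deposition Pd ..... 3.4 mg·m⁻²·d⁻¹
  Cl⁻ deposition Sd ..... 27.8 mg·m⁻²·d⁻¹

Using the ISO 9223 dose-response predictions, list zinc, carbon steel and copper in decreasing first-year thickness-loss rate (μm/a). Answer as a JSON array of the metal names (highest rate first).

zinc: f(T) = -0.071·(T−10) [T>10 °C] = -0.5609
  sulphur-dioxide contribution → 0.7922 μm/a
  chloride contribution → 1.096 μm/a
  ⇒ r_corr(zinc) = 1.888 μm/a
carbon steel: temperature factor f = -0.054·(7.9) = -0.4266
  sulphur-dioxide contribution → 13.21 μm/a
  chloride contribution → 31.97 μm/a
  total first-year rate 45.18 μm/a
copper: T>10 °C ⇒ hinge -0.080·(17.9−10) = -0.6320
  sulphur-dioxide contribution → 0.7836 μm/a
  chloride contribution → 1.544 μm/a
  total first-year rate 2.328 μm/a
Ordering by μm/a: carbon steel (45.2) > copper (2.33) > zinc (1.89)

["carbon steel", "copper", "zinc"]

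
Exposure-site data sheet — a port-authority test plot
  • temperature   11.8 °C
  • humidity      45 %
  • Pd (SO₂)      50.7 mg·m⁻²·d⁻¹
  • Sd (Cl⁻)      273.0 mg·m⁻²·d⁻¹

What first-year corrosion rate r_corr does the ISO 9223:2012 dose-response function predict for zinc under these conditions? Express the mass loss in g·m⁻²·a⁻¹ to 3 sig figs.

r_corr = 15.6 g·m⁻²·a⁻¹

zinc: T>10 °C ⇒ hinge -0.071·(11.8−10) = -0.1278
  sulphur-dioxide contribution → 0.5062 μm/a
  chloride contribution → 1.673 μm/a
  total first-year rate 2.18 μm/a
Convert to mass loss: 2.18 μm/a × 7.14 g/cm³ = 15.56 g·m⁻²·a⁻¹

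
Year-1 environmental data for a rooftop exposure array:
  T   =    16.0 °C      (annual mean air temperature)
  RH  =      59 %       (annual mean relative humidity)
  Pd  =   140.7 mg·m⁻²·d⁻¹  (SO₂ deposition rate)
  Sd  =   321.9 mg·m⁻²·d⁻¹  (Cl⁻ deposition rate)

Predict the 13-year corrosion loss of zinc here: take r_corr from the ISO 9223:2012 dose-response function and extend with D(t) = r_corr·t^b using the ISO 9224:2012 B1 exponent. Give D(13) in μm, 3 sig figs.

D(13) = 32.7 μm

zinc: temperature factor f = -0.071·(6.0) = -0.4260
  sulphur-dioxide contribution → 1.121 μm/a
  chloride contribution → 2.938 μm/a
  ⇒ r_corr(zinc) = 4.059 μm/a
Long-term exponent b (ISO 9224 Table 2, B1) = 0.813
  D(13) = 4.059 × 13^0.813 = 4.059 × 8.047 = 32.66 μm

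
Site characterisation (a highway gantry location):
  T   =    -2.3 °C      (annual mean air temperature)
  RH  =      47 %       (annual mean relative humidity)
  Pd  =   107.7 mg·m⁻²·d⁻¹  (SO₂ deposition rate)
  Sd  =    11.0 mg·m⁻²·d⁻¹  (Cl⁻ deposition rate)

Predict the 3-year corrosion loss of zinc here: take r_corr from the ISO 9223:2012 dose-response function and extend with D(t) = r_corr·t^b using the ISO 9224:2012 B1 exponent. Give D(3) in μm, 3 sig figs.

D(3) = 1.55 μm

zinc: T≤10 °C ⇒ hinge +0.038·(-2.3−10) = -0.4674
  Pd branch = 0.0129·Pd^0.44·e^(0.046·RH+f) = 0.5505 μm/a
  Sd branch = 0.0175·Sd^0.57·e^(0.008·RH+0.085·T) = 0.08223 μm/a
  sum: 0.5505 + 0.08223 → r_corr = 0.6327 μm/a
Long-term exponent b (ISO 9224 Table 2, B1) = 0.813
  D(3) = 0.6327 × 3^0.813 = 0.6327 × 2.443 = 1.546 μm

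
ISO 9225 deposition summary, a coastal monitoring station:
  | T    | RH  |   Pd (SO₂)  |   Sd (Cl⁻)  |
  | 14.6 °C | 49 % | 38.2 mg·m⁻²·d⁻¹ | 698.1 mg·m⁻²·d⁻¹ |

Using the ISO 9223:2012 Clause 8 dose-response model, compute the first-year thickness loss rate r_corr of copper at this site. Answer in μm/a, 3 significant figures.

r_corr = 0.887 μm/a

copper: temperature factor f = -0.080·(4.6) = -0.3680
  Pd branch = 0.0053·Pd^0.26·e^(0.059·RH+f) = 0.1703 μm/a
  Cl⁻ term: 0.01025·698.1^0.27·exp(0.036·49+0.049·14.6) = 0.7168
  sum: 0.1703 + 0.7168 → r_corr = 0.8871 μm/a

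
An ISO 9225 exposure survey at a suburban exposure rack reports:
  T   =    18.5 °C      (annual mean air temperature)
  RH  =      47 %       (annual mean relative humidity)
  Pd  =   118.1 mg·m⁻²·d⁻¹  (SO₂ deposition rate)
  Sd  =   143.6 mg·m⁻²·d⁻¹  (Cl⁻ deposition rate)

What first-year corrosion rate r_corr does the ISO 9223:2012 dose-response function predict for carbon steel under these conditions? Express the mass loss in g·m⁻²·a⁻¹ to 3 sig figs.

carbon steel: f(T) = -0.054·(T−10) [T>10 °C] = -0.4590
  SO₂ term: 1.77·118.1^0.52·exp(0.02·47-0.4590) = 34.23
  Cl⁻ term: 0.102·143.6^0.62·exp(0.033·47+0.04·18.5) = 21.93
  r_corr = 34.23 + 21.93 = 56.16 μm/a
Convert to mass loss: 56.16 μm/a × 7.85 g/cm³ = 440.9 g·m⁻²·a⁻¹

r_corr = 441 g·m⁻²·a⁻¹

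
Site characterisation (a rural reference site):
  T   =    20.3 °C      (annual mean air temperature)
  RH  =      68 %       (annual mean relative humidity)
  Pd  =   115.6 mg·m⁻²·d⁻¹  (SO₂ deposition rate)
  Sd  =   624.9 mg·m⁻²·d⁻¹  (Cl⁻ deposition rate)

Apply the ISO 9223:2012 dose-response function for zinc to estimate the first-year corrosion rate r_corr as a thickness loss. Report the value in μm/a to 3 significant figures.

zinc: T>10 °C ⇒ hinge -0.071·(20.3−10) = -0.7313
  Pd branch = 0.0129·Pd^0.44·e^(0.046·RH+f) = 1.146 μm/a
  Cl⁻ term: 0.0175·624.9^0.57·exp(0.008·68+0.085·20.3) = 6.642
  r_corr = 1.146 + 6.642 = 7.788 μm/a

r_corr = 7.79 μm/a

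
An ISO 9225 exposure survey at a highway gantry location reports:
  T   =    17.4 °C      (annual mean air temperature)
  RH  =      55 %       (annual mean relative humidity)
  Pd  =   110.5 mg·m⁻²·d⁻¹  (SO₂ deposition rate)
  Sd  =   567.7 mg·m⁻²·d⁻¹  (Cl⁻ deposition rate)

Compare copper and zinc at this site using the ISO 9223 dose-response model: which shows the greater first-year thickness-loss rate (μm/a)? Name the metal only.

copper: temperature factor f = -0.080·(7.4) = -0.5920
  Pd branch = 0.0053·Pd^0.26·e^(0.059·RH+f) = 0.2557 μm/a
  Cl⁻ term: 0.01025·567.7^0.27·exp(0.036·55+0.049·17.4) = 0.965
  r_corr = 0.2557 + 0.965 = 1.221 μm/a
zinc: f(T) = -0.071·(T−10) [T>10 °C] = -0.5254
  SO₂ term: 0.0129·110.5^0.44·exp(0.046·55-0.5254) = 0.759
  Sd branch = 0.0175·Sd^0.57·e^(0.008·RH+0.085·T) = 4.429 μm/a
  r_corr = 0.759 + 4.429 = 5.188 μm/a
Ordering by μm/a: zinc (5.19) > copper (1.22)

zinc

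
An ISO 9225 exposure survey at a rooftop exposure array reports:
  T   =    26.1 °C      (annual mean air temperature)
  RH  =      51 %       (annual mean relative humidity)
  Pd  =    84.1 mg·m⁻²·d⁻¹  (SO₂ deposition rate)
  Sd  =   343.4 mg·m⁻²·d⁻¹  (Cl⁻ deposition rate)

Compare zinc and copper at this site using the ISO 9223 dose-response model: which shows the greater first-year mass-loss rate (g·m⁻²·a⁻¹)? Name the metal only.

zinc: f(T) = -0.071·(T−10) [T>10 °C] = -1.1431
  sulphur-dioxide contribution → 0.3019 μm/a
  chloride contribution → 6.747 μm/a
  total first-year rate 7.049 μm/a
  mass loss = 7.049 μm/a × 7.14 g/cm³ = 50.33 g·m⁻²·a⁻¹
copper: temperature factor f = -0.080·(16.1) = -1.2880
  sulphur-dioxide contribution → 0.09379 μm/a
  chloride contribution → 1.117 μm/a
  total first-year rate 1.211 μm/a
  mass loss = 1.211 μm/a × 8.96 g/cm³ = 10.85 g·m⁻²·a⁻¹
Ordering by g·m⁻²·a⁻¹: zinc (50.3) > copper (10.9)

zinc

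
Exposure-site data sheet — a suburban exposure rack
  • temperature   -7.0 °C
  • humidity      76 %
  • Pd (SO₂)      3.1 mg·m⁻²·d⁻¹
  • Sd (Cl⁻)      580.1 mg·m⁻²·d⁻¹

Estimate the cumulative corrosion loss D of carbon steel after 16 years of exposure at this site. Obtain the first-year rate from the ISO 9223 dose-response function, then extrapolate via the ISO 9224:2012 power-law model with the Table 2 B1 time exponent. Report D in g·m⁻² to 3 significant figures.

D(16) = 1.68e+03 g·m⁻²

carbon steel: temperature factor f = +0.150·(-17.0) = -2.5500
  sulphur-dioxide contribution → 1.138 μm/a
  chloride contribution → 48.93 μm/a
  total first-year rate 50.07 μm/a
ISO 9224: D(t) = r_corr · t^b with b = 0.523 (carbon steel, B1)
  D(16) = 50.07 × 16^0.523 = 50.07 × 4.263 = 213.5 μm
  Mass loss = 213.5 μm × 7.85 g/cm³ = 1676 g·m⁻²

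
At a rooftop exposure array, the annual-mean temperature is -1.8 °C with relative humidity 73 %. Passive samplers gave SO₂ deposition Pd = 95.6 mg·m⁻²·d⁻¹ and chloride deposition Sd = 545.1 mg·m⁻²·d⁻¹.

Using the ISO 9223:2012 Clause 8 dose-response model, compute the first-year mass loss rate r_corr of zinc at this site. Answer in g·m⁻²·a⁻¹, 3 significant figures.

zinc: temperature factor f = +0.038·(-11.8) = -0.4484
  Pd branch = 0.0129·Pd^0.44·e^(0.046·RH+f) = 1.76 μm/a
  Cl⁻ term: 0.0175·545.1^0.57·exp(0.008·73+0.085·-1.8) = 0.9773
  sum: 1.76 + 0.9773 → r_corr = 2.738 μm/a
Convert to mass loss: 2.738 μm/a × 7.14 g/cm³ = 19.55 g·m⁻²·a⁻¹

r_corr = 19.5 g·m⁻²·a⁻¹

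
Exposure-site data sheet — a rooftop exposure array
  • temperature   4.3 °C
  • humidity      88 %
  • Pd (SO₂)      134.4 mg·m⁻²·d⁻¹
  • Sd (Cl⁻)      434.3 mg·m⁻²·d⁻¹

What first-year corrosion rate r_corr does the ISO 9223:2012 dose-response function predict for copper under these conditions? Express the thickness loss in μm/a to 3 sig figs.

copper: temperature factor f = +0.126·(-5.7) = -0.7182
  sulphur-dioxide contribution → 1.662 μm/a
  chloride contribution → 1.55 μm/a
  total first-year rate 3.212 μm/a

r_corr = 3.21 μm/a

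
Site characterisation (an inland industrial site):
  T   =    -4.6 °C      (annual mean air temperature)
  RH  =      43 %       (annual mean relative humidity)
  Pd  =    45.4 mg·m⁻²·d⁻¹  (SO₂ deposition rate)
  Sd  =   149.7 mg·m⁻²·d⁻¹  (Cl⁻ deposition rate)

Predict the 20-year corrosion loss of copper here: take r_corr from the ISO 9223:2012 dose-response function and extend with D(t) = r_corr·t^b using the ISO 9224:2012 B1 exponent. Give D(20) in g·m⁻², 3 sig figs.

D(20) = 11.7 g·m⁻²

copper: temperature factor f = +0.126·(-14.6) = -1.8396
  sulphur-dioxide contribution → 0.02871 μm/a
  chloride contribution → 0.1487 μm/a
  ⇒ r_corr(copper) = 0.1774 μm/a
Long-term exponent b (ISO 9224 Table 2, B1) = 0.667
  D(20) = 0.1774 × 20^0.667 = 0.1774 × 7.375 = 1.309 μm
  Mass loss = 1.309 μm × 8.96 g/cm³ = 11.73 g·m⁻²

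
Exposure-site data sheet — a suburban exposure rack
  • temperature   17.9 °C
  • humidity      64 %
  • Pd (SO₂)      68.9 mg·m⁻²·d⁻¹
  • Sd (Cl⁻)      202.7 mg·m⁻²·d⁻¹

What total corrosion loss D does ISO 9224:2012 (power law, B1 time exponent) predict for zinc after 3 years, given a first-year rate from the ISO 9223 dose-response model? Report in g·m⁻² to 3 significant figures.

D(3) = 63.9 g·m⁻²

zinc: temperature factor f = -0.071·(7.9) = -0.5609
  Pd branch = 0.0129·Pd^0.44·e^(0.046·RH+f) = 0.9003 μm/a
  Sd branch = 0.0175·Sd^0.57·e^(0.008·RH+0.085·T) = 2.761 μm/a
  sum: 0.9003 + 2.761 → r_corr = 3.661 μm/a
ISO 9224: D(t) = r_corr · t^b with b = 0.813 (zinc, B1)
  D(3) = 3.661 × 3^0.813 = 3.661 × 2.443 = 8.944 μm
  Mass loss = 8.944 μm × 7.14 g/cm³ = 63.86 g·m⁻²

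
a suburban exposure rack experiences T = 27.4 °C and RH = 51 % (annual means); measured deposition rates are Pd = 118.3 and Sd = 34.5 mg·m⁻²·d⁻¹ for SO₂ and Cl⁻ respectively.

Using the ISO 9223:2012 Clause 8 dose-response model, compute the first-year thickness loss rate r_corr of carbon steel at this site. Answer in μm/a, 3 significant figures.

carbon steel: T>10 °C ⇒ hinge -0.054·(27.4−10) = -0.9396
  Pd branch = 1.77·Pd^0.52·e^(0.02·RH+f) = 22.95 μm/a
  Sd branch = 0.102·Sd^0.62·e^(0.033·RH+0.04·T) = 14.76 μm/a
  sum: 22.95 + 14.76 → r_corr = 37.71 μm/a

r_corr = 37.7 μm/a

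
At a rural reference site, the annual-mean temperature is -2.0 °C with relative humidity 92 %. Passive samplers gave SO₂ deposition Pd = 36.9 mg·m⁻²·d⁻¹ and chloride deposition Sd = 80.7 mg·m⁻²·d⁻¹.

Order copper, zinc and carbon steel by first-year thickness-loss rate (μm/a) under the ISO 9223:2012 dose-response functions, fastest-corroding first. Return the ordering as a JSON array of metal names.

["carbon steel", "zinc", "copper"]

copper: T≤10 °C ⇒ hinge +0.126·(-2.0−10) = -1.5120
  sulphur-dioxide contribution → 0.6798 μm/a
  chloride contribution → 0.8345 μm/a
  total first-year rate 1.514 μm/a
zinc: f(T) = +0.038·(T−10) [T≤10 °C] = -0.4560
  sulphur-dioxide contribution → 2.754 μm/a
  chloride contribution → 0.3765 μm/a
  ⇒ r_corr(zinc) = 3.131 μm/a
carbon steel: T≤10 °C ⇒ hinge +0.150·(-2.0−10) = -1.8000
  sulphur-dioxide contribution → 12.03 μm/a
  chloride contribution → 29.83 μm/a
  total first-year rate 41.86 μm/a
Ordering by μm/a: carbon steel (41.9) > zinc (3.13) > copper (1.51)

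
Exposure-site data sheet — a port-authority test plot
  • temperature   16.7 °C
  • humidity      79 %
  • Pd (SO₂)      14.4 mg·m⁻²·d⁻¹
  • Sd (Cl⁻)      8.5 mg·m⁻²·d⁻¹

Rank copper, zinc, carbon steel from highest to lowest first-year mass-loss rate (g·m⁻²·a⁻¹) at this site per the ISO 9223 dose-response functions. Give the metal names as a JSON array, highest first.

["carbon steel", "copper", "zinc"]

copper: temperature factor f = -0.080·(6.7) = -0.5360
  Pd branch = 0.0053·Pd^0.26·e^(0.059·RH+f) = 0.656 μm/a
  Sd branch = 0.01025·Sd^0.27·e^(0.036·RH+0.049·T) = 0.7115 μm/a
  sum: 0.656 + 0.7115 → r_corr = 1.368 μm/a
  mass loss = 1.368 μm/a × 8.96 g/cm³ = 12.25 g·m⁻²·a⁻¹
zinc: f(T) = -0.071·(T−10) [T>10 °C] = -0.4757
  Pd branch = 0.0129·Pd^0.44·e^(0.046·RH+f) = 0.9815 μm/a
  Sd branch = 0.0175·Sd^0.57·e^(0.008·RH+0.085·T) = 0.4611 μm/a
  r_corr = 0.9815 + 0.4611 = 1.443 μm/a
  mass loss = 1.443 μm/a × 7.14 g/cm³ = 10.3 g·m⁻²·a⁻¹
carbon steel: temperature factor f = -0.054·(6.7) = -0.3618
  Pd branch = 1.77·Pd^0.52·e^(0.02·RH+f) = 23.95 μm/a
  Sd branch = 0.102·Sd^0.62·e^(0.033·RH+0.04·T) = 10.17 μm/a
  sum: 23.95 + 10.17 → r_corr = 34.12 μm/a
  mass loss = 34.12 μm/a × 7.85 g/cm³ = 267.8 g·m⁻²·a⁻¹
Ordering by g·m⁻²·a⁻¹: carbon steel (268) > copper (12.3) > zinc (10.3)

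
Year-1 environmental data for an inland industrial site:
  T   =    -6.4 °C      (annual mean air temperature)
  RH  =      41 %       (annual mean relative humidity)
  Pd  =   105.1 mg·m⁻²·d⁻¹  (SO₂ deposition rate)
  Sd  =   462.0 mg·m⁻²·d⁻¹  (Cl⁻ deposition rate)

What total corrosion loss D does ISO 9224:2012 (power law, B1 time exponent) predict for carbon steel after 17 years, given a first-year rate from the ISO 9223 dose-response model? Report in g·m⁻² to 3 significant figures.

D(17) = 607 g·m⁻²

carbon steel: T≤10 °C ⇒ hinge +0.150·(-6.4−10) = -2.4600
  sulphur-dioxide contribution → 3.863 μm/a
  chloride contribution → 13.71 μm/a
  total first-year rate 17.58 μm/a
ISO 9224: D(t) = r_corr · t^b with b = 0.523 (carbon steel, B1)
  D(17) = 17.58 × 17^0.523 = 17.58 × 4.401 = 77.34 μm
  Mass loss = 77.34 μm × 7.85 g/cm³ = 607.2 g·m⁻²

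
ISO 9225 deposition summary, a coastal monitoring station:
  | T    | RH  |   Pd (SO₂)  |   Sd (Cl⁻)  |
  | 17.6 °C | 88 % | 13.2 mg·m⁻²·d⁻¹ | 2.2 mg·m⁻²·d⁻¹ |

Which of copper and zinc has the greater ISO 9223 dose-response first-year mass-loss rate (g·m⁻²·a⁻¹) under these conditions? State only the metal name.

copper: temperature factor f = -0.080·(7.6) = -0.6080
  SO₂ term: 0.0053·13.2^0.26·exp(0.059·88-0.6080) = 1.015
  Sd branch = 0.01025·Sd^0.27·e^(0.036·RH+0.049·T) = 0.7138 μm/a
  sum: 1.015 + 0.7138 → r_corr = 1.729 μm/a
  mass loss = 1.729 μm/a × 8.96 g/cm³ = 15.49 g·m⁻²·a⁻¹
zinc: f(T) = -0.071·(T−10) [T>10 °C] = -0.5396
  SO₂ term: 0.0129·13.2^0.44·exp(0.046·88-0.5396) = 1.341
  Cl⁻ term: 0.0175·2.2^0.57·exp(0.008·88+0.085·17.6) = 0.2476
  r_corr = 1.341 + 0.2476 = 1.588 μm/a
  mass loss = 1.588 μm/a × 7.14 g/cm³ = 11.34 g·m⁻²·a⁻¹
Ordering by g·m⁻²·a⁻¹: copper (15.5) > zinc (11.3)

copper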